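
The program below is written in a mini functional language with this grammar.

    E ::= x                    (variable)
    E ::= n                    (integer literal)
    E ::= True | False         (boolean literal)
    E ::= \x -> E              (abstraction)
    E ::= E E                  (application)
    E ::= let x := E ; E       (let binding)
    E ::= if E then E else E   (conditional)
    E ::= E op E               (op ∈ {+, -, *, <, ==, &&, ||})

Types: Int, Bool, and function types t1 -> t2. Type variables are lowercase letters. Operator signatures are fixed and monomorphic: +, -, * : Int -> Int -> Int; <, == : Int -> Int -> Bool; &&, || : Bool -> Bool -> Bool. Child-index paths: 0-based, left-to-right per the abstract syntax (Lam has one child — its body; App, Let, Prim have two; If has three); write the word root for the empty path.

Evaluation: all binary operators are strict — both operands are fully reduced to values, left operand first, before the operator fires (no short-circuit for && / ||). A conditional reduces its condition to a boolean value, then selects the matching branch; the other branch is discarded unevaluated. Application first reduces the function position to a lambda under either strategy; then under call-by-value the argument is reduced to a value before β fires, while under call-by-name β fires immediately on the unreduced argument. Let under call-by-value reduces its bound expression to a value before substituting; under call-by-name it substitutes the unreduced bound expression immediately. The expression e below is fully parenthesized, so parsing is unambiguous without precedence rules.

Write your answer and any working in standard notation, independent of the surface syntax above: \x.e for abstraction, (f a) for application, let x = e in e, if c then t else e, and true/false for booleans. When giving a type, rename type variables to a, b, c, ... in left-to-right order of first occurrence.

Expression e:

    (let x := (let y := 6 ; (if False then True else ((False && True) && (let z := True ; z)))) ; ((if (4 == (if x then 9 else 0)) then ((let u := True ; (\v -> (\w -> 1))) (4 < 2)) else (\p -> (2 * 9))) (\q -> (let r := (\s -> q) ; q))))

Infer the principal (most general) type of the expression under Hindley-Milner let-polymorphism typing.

Trace:
let y : Int
  unify Bool ~ Bool
  unify Bool ~ Bool
  unify Bool ~ Bool
  unify Bool ~ Bool
let z : Bool
z : Bool
  unify Bool ~ Bool
  unify Bool ~ Bool
let x : Bool
  unify Int ~ Int
x : Bool
  unify Bool ~ Bool
  unify Int ~ Int
  unify Int ~ Int
  unify Bool ~ Bool
let u : Bool
\w._ : b -> Int
\v._ : a -> b -> Int
  unify Int ~ Int
  unify Int ~ Int
  unify a -> b -> Int ~ Bool -> c
  unify a ~ Bool
  unify b -> Int ~ c
_ _ : b -> Int
  unify Int ~ Int
  unify Int ~ Int
\p._ : d -> Int
  unify b -> Int ~ d -> Int
  unify b ~ d
  unify Int ~ Int
q : e
\s._ : f -> e
let r : forall. f -> e
q : e
\q._ : e -> e
  unify d -> Int ~ (e -> e) -> g
  unify d ~ e -> e
  unify Int ~ g
_ _ : Int

Answer: Int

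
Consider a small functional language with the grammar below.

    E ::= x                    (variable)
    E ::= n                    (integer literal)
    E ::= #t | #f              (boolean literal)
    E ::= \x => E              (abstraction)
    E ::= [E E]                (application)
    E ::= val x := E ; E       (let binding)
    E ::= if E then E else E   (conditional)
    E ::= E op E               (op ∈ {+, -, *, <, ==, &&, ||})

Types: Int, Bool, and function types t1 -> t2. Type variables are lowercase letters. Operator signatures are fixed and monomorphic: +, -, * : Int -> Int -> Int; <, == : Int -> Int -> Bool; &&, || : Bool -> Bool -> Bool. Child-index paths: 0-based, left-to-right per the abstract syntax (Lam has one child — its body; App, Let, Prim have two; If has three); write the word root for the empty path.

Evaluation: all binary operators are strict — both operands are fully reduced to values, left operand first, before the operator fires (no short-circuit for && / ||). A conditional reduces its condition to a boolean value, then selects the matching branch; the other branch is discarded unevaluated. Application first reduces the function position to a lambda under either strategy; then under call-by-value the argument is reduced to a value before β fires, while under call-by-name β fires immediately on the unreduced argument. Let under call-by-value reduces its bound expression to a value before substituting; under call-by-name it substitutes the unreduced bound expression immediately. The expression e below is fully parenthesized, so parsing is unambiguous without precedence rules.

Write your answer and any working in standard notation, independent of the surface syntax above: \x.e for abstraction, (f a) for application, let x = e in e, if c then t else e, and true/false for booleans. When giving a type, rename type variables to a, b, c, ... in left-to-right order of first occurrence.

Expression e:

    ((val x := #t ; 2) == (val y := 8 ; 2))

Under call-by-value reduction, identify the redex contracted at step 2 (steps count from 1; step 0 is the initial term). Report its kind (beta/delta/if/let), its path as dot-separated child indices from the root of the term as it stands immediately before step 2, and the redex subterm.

Derivation:
step 0: ((let x = true in 2) == (let y = 8 in 2))
step 1: [let@0] (2 == (let y = 8 in 2))
step 2: [let@1] (2 == 2)

Answer: let at 1 : (let y = 8 in 2)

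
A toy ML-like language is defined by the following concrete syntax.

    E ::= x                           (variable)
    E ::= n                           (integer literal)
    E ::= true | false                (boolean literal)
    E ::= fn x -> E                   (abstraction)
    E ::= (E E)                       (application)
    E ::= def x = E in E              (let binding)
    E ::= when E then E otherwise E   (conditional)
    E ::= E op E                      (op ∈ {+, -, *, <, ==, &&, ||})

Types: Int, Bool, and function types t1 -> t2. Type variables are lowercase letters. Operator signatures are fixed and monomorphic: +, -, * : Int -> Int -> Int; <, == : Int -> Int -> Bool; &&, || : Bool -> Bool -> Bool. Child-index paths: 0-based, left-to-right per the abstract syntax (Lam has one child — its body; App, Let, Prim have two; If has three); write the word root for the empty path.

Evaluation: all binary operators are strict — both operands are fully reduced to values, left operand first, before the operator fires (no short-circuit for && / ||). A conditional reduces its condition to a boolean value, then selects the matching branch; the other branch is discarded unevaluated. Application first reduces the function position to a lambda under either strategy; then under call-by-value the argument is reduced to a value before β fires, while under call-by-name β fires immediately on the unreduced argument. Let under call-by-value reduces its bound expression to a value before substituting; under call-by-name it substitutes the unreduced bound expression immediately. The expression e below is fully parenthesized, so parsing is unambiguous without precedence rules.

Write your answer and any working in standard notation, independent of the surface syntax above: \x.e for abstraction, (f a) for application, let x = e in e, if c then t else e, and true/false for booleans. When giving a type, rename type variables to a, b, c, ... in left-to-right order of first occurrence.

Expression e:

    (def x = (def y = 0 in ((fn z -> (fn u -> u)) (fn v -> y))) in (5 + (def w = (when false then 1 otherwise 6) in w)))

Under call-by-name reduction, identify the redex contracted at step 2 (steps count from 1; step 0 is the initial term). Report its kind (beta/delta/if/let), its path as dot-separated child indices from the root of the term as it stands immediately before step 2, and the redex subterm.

Working:
step 0: (let x = (let y = 0 in ((\z.(\u.u)) (\v.y))) in (5 + (let w = (if false then 1 else 6) in w)))
step 1: [let@root] (5 + (let w = (if false then 1 else 6) in w))
step 2: [let@1] (5 + (if false then 1 else 6))

Answer: let at 1 : (let w = (if false then 1 else 6) in w)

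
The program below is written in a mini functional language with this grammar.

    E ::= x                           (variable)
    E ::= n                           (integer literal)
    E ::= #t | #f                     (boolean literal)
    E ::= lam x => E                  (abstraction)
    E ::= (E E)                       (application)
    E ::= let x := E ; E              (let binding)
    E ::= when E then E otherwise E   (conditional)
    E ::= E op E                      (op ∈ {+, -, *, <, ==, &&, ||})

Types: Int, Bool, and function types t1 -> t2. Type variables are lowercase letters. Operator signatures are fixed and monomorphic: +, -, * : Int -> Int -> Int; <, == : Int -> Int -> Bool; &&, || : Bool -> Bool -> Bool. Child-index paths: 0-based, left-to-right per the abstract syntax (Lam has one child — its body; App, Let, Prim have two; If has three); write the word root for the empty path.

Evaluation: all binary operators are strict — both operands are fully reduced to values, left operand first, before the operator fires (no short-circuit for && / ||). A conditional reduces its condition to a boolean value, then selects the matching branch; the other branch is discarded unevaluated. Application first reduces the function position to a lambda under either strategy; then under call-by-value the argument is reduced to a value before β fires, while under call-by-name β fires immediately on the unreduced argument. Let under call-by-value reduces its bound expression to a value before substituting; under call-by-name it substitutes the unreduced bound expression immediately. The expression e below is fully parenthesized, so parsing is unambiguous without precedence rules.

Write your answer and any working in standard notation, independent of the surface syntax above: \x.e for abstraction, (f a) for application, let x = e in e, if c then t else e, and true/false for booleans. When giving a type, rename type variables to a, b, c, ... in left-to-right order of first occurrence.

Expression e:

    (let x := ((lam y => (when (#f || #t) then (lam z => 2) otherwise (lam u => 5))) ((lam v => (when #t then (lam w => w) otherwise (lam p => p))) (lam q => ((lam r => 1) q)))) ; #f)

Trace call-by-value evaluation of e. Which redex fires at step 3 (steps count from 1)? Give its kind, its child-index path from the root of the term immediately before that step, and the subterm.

Answer: beta at 0 : ((\y.(if (false || true) then (\z.2) else (\u.5))) (\w.w))

Working:
step 0: (let x = ((\y.(if (false || true) then (\z.2) else (\u.5))) ((\v.(if true then (\w.w) else (\p.p))) (\q.((\r.1) q)))) in false)
step 1: [beta@0.1] (let x = ((\y.(if (false || true) then (\z.2) else (\u.5))) (if true then (\w.w) else (\p.p))) in false)
step 2: [if@0.1] (let x = ((\y.(if (false || true) then (\z.2) else (\u.5))) (\w.w)) in false)
step 3: [beta@0] (let x = (if (false || true) then (\z.2) else (\u.5)) in false)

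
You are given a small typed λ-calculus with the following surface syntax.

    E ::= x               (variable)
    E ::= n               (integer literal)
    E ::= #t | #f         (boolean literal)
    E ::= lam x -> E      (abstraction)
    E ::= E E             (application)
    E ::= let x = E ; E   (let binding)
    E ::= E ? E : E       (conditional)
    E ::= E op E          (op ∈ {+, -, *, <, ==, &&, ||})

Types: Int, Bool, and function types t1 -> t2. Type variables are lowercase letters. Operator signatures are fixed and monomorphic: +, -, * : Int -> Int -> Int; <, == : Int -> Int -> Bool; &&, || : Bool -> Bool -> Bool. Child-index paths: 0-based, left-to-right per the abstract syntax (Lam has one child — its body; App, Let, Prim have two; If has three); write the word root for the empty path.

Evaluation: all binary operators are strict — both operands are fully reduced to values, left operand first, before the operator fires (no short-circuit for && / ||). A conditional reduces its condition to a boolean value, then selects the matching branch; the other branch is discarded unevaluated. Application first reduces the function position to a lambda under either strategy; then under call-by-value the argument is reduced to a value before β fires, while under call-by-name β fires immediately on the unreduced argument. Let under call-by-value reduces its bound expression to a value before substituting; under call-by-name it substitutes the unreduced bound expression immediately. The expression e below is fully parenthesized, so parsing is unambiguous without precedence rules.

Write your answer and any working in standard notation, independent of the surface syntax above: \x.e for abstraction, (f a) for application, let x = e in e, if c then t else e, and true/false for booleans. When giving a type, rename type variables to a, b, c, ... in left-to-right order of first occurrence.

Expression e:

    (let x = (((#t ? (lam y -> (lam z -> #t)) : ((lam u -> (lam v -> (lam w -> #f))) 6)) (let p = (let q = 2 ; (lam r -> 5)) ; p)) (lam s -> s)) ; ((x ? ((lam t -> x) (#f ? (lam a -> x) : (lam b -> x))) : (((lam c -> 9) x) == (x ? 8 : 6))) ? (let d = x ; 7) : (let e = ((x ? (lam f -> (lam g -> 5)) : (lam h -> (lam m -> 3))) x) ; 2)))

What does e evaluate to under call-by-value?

Answer: 7

Derivation:
step 0: (let x = (((if true then (\y.(\z.true)) else ((\u.(\v.(\w.false))) 6)) (let p = (let q = 2 in (\r.5)) in p)) (\s.s)) in (if (if x then ((\t.x) (if false then (\a.x) else (\b.x))) else (((\c.9) x) == (if x then 8 else 6))) then (let d = x in 7) else (let e = ((if x then (\f.(\g.5)) else (\h.(\m.3))) x) in 2)))
step 1: [if@0.0.0] (let x = (((\y.(\z.true)) (let p = (let q = 2 in (\r.5)) in p)) (\s.s)) in (if (if x then ((\t.x) (if false then (\a.x) else (\b.x))) else (((\c.9) x) == (if x then 8 else 6))) then (let d = x in 7) else (let e = ((if x then (\f.(\g.5)) else (\h.(\m.3))) x) in 2)))
step 2: [let@0.0.1.0] (let x = (((\y.(\z.true)) (let p = (\r.5) in p)) (\s.s)) in (if (if x then ((\t.x) (if false then (\a.x) else (\b.x))) else (((\c.9) x) == (if x then 8 else 6))) then (let d = x in 7) else (let e = ((if x then (\f.(\g.5)) else (\h.(\m.3))) x) in 2)))
step 3: [let@0.0.1] (let x = (((\y.(\z.true)) (\r.5)) (\s.s)) in (if (if x then ((\t.x) (if false then (\a.x) else (\b.x))) else (((\c.9) x) == (if x then 8 else 6))) then (let d = x in 7) else (let e = ((if x then (\f.(\g.5)) else (\h.(\m.3))) x) in 2)))
step 4: [beta@0.0] (let x = ((\z.true) (\s.s)) in (if (if x then ((\t.x) (if false then (\a.x) else (\b.x))) else (((\c.9) x) == (if x then 8 else 6))) then (let d = x in 7) else (let e = ((if x then (\f.(\g.5)) else (\h.(\m.3))) x) in 2)))
step 5: [beta@0] (let x = true in (if (if x then ((\t.x) (if false then (\a.x) else (\b.x))) else (((\c.9) x) == (if x then 8 else 6))) then (let d = x in 7) else (let e = ((if x then (\f.(\g.5)) else (\h.(\m.3))) x) in 2)))
step 6: [let@root] (if (if true then ((\t.true) (if false then (\a.true) else (\b.true))) else (((\c.9) true) == (if true then 8 else 6))) then (let d = true in 7) else (let e = ((if true then (\f.(\g.5)) else (\h.(\m.3))) true) in 2))
step 7: [if@0] (if ((\t.true) (if false then (\a.true) else (\b.true))) then (let d = true in 7) else (let e = ((if true then (\f.(\g.5)) else (\h.(\m.3))) true) in 2))
step 8: [if@0.1] (if ((\t.true) (\b.true)) then (let d = true in 7) else (let e = ((if true then (\f.(\g.5)) else (\h.(\m.3))) true) in 2))
step 9: [beta@0] (if true then (let d = true in 7) else (let e = ((if true then (\f.(\g.5)) else (\h.(\m.3))) true) in 2))
step 10: [if@root] (let d = true in 7)
step 11: [let@root] 7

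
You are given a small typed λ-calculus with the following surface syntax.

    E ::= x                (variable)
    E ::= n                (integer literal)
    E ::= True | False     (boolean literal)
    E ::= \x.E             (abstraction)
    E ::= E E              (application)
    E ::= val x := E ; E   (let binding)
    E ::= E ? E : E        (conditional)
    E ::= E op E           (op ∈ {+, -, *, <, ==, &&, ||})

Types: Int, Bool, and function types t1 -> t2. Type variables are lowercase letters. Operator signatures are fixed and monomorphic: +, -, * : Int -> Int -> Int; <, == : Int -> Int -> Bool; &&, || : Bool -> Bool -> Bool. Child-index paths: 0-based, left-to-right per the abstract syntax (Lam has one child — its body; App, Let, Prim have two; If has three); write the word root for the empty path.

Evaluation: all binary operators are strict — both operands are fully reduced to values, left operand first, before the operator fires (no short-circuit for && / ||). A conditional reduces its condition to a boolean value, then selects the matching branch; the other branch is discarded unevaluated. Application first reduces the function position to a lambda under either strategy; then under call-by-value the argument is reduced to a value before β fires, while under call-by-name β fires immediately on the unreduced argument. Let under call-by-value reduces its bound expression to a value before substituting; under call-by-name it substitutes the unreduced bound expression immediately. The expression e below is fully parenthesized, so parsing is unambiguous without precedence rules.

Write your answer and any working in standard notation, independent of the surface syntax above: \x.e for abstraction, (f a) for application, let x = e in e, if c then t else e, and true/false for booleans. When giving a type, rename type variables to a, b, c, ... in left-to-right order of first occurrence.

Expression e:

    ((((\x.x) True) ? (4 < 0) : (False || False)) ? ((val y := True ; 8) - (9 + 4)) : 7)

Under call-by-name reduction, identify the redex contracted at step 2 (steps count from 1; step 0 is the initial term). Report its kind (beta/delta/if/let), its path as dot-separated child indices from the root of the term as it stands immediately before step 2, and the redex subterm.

Working:
step 0: (if (if ((\x.x) true) then (4 < 0) else (false || false)) then ((let y = true in 8) - (9 + 4)) else 7)
step 1: [beta@0.0] (if (if true then (4 < 0) else (false || false)) then ((let y = true in 8) - (9 + 4)) else 7)
step 2: [if@0] (if (4 < 0) then ((let y = true in 8) - (9 + 4)) else 7)

Answer: if at 0 : (if true then (4 < 0) else (false || false))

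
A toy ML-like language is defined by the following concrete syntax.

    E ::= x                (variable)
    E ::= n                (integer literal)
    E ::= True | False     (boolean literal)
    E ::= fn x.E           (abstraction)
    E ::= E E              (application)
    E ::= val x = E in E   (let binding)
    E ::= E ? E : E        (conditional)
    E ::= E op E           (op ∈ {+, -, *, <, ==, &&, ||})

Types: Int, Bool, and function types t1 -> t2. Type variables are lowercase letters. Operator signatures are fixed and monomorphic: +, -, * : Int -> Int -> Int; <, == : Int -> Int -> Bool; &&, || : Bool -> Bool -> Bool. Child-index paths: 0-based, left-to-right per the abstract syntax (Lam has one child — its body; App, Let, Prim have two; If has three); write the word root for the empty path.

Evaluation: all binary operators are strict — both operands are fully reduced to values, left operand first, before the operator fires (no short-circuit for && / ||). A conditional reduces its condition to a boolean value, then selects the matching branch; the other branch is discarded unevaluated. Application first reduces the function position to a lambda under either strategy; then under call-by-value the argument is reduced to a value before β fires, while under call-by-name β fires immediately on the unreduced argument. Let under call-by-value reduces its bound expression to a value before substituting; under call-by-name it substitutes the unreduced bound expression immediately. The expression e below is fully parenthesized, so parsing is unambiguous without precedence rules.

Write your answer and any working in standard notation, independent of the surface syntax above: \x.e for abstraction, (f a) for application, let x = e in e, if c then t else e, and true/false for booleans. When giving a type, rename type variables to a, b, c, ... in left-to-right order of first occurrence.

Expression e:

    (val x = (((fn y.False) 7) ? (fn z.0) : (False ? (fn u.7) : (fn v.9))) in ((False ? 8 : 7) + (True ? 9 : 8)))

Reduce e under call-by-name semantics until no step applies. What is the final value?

Working:
step 0: (let x = (if ((\y.false) 7) then (\z.0) else (if false then (\u.7) else (\v.9))) in ((if false then 8 else 7) + (if true then 9 else 8)))
step 1: [let@root] ((if false then 8 else 7) + (if true then 9 else 8))
step 2: [if@0] (7 + (if true then 9 else 8))
step 3: [if@1] (7 + 9)
step 4: [delta@root] 16

Answer: 16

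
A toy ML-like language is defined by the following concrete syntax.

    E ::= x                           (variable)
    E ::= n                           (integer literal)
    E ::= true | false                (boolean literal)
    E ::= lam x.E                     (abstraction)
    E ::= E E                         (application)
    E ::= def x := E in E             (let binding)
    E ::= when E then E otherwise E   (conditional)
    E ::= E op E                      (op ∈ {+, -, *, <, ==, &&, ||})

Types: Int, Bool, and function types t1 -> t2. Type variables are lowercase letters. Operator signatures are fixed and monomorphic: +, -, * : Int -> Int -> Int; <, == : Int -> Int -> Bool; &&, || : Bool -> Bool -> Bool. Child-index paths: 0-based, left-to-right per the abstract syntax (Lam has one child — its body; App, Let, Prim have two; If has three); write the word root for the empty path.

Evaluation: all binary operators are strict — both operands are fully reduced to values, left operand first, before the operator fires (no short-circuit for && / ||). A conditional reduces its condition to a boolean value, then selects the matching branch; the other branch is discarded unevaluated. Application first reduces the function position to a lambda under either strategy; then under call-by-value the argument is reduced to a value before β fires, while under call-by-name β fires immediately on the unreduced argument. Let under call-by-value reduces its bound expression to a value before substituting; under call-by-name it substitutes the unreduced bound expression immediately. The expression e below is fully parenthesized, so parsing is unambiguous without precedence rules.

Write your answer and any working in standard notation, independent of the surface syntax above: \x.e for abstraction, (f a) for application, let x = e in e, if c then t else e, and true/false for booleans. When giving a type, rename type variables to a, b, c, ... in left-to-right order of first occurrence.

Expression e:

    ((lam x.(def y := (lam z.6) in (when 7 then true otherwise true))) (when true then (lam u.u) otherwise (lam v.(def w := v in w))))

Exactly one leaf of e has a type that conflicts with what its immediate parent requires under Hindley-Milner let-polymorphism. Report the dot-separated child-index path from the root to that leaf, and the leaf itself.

Trace:
\z._ : b -> Int
let y : forall. b -> Int
  unify Int ~ Bool
  FAIL: mismatch Int ~ Bool

Answer: 0.0.1.0 : 7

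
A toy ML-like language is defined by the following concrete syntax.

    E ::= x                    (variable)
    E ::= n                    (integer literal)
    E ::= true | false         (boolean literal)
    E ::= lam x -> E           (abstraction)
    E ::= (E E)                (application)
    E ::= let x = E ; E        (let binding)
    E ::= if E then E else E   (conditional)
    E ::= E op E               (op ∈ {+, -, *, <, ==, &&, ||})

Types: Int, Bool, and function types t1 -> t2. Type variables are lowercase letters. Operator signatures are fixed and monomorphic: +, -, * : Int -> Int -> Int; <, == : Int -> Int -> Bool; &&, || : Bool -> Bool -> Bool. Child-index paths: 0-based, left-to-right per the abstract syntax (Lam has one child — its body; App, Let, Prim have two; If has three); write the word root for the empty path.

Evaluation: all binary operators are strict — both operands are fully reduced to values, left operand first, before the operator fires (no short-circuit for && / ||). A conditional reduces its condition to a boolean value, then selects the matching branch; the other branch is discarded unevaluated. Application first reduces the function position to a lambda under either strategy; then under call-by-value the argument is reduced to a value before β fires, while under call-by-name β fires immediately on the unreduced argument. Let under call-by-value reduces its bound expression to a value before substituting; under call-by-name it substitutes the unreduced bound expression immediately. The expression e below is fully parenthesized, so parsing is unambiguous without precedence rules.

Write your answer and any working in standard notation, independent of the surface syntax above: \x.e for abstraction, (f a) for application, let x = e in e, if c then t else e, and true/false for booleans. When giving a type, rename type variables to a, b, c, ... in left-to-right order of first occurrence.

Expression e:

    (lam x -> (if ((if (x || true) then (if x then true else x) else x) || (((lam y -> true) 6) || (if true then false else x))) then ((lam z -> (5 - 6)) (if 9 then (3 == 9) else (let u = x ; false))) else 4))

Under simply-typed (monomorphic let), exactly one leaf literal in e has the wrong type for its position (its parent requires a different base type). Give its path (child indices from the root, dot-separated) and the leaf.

Derivation:
x : a
  unify a ~ Bool
  unify Bool ~ Bool
  unify Bool ~ Bool
x : Bool
  unify Bool ~ Bool
x : Bool
  unify Bool ~ Bool
x : Bool
  unify Bool ~ Bool
  unify Bool ~ Bool
\y._ : b -> Bool
  unify b -> Bool ~ Int -> c
  unify b ~ Int
  unify Bool ~ c
_ _ : Bool
  unify Bool ~ Bool
  unify Bool ~ Bool
x : Bool
  unify Bool ~ Bool
  unify Bool ~ Bool
  unify Bool ~ Bool
  unify Bool ~ Bool
  unify Int ~ Int
  unify Int ~ Int
\z._ : d -> Int
  unify Int ~ Bool
  FAIL: mismatch Int ~ Bool

Answer: 0.1.1.0 : 9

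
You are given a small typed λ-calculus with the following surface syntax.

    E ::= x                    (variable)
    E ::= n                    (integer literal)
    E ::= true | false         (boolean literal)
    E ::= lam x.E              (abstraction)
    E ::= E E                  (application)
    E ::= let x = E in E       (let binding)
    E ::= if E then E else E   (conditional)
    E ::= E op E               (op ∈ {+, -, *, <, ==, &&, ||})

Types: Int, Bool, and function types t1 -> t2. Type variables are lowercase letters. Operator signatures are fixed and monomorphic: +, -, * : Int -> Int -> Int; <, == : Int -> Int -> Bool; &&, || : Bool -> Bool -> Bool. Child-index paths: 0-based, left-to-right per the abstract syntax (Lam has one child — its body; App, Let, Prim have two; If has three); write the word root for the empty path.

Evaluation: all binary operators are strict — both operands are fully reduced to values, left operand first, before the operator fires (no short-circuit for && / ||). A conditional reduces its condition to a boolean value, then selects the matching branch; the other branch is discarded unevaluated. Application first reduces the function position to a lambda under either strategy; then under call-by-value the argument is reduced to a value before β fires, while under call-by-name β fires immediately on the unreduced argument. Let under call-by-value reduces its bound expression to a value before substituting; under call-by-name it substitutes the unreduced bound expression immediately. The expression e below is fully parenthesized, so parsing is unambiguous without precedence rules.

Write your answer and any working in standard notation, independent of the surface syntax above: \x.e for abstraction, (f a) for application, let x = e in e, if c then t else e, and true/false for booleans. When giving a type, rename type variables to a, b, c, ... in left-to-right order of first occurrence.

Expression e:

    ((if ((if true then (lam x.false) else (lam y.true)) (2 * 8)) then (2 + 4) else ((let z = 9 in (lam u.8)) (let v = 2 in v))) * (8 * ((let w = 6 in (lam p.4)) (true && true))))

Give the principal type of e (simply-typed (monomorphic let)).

Answer: Int

Working:
  unify Bool ~ Bool
\x._ : a -> Bool
\y._ : b -> Bool
  unify a -> Bool ~ b -> Bool
  unify a ~ b
  unify Bool ~ Bool
  unify Int ~ Int
  unify Int ~ Int
  unify b -> Bool ~ Int -> c
  unify b ~ Int
  unify Bool ~ c
_ _ : Bool
  unify Bool ~ Bool
  unify Int ~ Int
  unify Int ~ Int
let z : Int
\u._ : d -> Int
let v : Int
v : Int
  unify d -> Int ~ Int -> e
  unify d ~ Int
  unify Int ~ e
_ _ : Int
  unify Int ~ Int
  unify Int ~ Int
  unify Int ~ Int
let w : Int
\p._ : f -> Int
  unify Bool ~ Bool
  unify Bool ~ Bool
  unify f -> Int ~ Bool -> g
  unify f ~ Bool
  unify Int ~ g
_ _ : Int
  unify Int ~ Int
  unify Int ~ Int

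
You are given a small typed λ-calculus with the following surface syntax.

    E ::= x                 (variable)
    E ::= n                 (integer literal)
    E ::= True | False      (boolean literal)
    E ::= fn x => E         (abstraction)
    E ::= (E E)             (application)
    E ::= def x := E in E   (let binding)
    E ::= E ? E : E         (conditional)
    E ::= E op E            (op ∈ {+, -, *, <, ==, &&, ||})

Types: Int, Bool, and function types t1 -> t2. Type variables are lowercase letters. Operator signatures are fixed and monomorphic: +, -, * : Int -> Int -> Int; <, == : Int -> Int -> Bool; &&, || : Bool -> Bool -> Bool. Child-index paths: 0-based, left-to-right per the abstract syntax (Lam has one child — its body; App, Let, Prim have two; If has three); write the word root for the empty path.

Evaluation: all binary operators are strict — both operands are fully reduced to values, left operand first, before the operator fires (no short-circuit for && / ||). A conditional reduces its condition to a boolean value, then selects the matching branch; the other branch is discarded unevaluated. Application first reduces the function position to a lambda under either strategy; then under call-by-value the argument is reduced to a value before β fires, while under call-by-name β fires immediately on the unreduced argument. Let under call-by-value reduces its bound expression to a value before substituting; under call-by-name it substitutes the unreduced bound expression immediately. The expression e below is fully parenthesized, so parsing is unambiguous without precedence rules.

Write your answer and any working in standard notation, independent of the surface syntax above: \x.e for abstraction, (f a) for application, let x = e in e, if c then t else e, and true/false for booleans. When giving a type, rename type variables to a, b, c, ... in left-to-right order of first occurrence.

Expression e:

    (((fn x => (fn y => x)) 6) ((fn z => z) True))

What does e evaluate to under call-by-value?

Trace:
step 0: (((\x.(\y.x)) 6) ((\z.z) true))
step 1: [beta@0] ((\y.6) ((\z.z) true))
step 2: [beta@1] ((\y.6) true)
step 3: [beta@root] 6

Answer: 6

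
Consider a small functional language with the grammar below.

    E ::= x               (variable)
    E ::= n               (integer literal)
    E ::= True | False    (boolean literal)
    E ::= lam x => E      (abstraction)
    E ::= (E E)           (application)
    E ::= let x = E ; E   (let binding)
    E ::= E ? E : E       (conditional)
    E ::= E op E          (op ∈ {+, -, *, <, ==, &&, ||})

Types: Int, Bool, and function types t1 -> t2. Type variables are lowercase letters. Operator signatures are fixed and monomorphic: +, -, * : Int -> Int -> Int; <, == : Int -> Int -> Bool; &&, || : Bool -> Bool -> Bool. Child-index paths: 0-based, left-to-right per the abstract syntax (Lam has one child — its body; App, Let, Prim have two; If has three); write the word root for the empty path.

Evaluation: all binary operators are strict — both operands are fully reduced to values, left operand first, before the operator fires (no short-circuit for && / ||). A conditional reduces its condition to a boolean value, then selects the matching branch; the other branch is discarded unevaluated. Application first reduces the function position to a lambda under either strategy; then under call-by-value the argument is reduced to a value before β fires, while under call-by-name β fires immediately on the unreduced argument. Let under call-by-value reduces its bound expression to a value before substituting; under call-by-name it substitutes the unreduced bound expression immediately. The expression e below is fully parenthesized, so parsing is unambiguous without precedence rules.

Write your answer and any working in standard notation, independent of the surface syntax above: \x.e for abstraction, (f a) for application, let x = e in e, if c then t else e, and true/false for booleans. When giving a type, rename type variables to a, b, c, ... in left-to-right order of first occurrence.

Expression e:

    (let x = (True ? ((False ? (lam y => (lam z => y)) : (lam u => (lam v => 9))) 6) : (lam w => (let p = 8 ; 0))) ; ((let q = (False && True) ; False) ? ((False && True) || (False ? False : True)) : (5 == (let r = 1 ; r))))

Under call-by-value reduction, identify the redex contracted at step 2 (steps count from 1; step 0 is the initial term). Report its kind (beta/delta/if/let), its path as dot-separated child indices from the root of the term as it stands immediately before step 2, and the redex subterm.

Answer: if at 0.0 : (if false then (\y.(\z.y)) else (\u.(\v.9)))

Working:
step 0: (let x = (if true then ((if false then (\y.(\z.y)) else (\u.(\v.9))) 6) else (\w.(let p = 8 in 0))) in (if (let q = (false && true) in false) then ((false && true) || (if false then false else true)) else (5 == (let r = 1 in r))))
step 1: [if@0] (let x = ((if false then (\y.(\z.y)) else (\u.(\v.9))) 6) in (if (let q = (false && true) in false) then ((false && true) || (if false then false else true)) else (5 == (let r = 1 in r))))
step 2: [if@0.0] (let x = ((\u.(\v.9)) 6) in (if (let q = (false && true) in false) then ((false && true) || (if false then false else true)) else (5 == (let r = 1 in r))))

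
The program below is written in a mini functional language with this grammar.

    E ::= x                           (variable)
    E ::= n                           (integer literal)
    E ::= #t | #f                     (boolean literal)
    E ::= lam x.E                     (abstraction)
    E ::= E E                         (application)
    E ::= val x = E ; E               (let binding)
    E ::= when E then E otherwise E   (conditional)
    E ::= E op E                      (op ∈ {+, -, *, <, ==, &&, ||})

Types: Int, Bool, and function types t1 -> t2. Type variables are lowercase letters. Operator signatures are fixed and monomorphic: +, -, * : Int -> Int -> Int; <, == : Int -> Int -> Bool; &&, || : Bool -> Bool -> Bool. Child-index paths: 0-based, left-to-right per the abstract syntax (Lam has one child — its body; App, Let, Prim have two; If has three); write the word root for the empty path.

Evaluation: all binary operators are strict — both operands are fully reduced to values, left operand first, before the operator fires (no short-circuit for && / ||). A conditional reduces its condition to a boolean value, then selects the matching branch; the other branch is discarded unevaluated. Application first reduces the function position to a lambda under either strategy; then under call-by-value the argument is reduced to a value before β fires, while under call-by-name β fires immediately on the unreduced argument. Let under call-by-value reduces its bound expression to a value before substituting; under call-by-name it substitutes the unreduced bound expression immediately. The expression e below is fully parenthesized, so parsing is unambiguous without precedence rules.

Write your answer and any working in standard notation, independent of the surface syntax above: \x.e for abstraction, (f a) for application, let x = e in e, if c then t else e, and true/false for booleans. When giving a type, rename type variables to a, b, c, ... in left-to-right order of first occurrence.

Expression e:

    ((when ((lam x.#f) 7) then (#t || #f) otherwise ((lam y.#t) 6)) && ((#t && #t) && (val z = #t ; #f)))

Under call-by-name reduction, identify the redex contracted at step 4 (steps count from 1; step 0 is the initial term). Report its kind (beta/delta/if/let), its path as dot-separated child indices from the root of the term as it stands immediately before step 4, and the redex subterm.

Derivation:
step 0: ((if ((\x.false) 7) then (true || false) else ((\y.true) 6)) && ((true && true) && (let z = true in false)))
step 1: [beta@0.0] ((if false then (true || false) else ((\y.true) 6)) && ((true && true) && (let z = true in false)))
step 2: [if@0] (((\y.true) 6) && ((true && true) && (let z = true in false)))
step 3: [beta@0] (true && ((true && true) && (let z = true in false)))
step 4: [delta@1.0] (true && (true && (let z = true in false)))

Answer: delta at 1.0 : (true && true)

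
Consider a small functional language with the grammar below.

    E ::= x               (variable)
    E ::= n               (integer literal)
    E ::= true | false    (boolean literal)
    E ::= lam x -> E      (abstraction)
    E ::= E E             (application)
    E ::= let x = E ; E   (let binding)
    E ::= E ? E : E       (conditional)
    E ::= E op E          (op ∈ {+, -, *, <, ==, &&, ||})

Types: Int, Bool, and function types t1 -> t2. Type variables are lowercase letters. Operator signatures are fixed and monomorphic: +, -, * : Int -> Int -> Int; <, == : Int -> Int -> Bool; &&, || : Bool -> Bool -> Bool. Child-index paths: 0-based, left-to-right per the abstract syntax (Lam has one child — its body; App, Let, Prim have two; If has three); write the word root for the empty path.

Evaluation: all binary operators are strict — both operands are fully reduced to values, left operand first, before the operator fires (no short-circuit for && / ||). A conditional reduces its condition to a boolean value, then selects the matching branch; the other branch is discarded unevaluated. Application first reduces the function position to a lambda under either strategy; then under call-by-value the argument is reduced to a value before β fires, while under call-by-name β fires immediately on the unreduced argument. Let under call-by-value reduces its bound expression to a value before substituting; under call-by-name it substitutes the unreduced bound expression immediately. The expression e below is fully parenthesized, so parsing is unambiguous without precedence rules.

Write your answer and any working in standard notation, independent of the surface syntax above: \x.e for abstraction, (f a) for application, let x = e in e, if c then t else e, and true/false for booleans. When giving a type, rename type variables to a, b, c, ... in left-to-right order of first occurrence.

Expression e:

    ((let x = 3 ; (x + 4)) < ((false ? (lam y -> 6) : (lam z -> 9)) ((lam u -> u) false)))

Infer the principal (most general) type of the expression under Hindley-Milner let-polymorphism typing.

Answer: Bool

Working:
let x : Int
x : Int
  unify Int ~ Int
  unify Int ~ Int
  unify Int ~ Int
  unify Bool ~ Bool
\y._ : a -> Int
\z._ : b -> Int
  unify a -> Int ~ b -> Int
  unify a ~ b
  unify Int ~ Int
u : c
\u._ : c -> c
  unify c -> c ~ Bool -> d
  unify c ~ Bool
  unify Bool ~ d
_ _ : Bool
  unify b -> Int ~ Bool -> e
  unify b ~ Bool
  unify Int ~ e
_ _ : Int
  unify Int ~ Int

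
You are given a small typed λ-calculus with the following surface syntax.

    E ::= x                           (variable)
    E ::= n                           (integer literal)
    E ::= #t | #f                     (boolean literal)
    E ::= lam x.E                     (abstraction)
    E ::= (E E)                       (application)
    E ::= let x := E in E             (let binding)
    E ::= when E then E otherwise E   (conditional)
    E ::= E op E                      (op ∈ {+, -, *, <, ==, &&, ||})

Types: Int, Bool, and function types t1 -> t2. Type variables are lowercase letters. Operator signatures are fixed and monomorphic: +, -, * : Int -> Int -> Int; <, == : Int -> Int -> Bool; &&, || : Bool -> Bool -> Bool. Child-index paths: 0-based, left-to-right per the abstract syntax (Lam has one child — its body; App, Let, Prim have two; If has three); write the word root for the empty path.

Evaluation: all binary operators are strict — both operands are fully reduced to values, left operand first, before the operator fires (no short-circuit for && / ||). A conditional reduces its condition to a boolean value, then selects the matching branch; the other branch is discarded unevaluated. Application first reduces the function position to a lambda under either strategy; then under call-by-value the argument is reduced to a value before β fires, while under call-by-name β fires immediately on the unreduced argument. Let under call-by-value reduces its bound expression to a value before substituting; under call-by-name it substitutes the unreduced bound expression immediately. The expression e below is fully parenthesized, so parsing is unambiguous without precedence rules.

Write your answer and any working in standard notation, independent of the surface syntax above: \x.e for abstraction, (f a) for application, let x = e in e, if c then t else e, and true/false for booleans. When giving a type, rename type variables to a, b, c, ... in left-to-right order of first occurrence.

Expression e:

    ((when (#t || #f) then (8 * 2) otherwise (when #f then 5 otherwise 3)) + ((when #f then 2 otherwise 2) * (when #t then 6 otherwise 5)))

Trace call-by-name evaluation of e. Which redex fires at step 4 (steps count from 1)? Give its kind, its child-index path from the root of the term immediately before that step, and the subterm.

Derivation:
step 0: ((if (true || false) then (8 * 2) else (if false then 5 else 3)) + ((if false then 2 else 2) * (if true then 6 else 5)))
step 1: [delta@0.0] ((if true then (8 * 2) else (if false then 5 else 3)) + ((if false then 2 else 2) * (if true then 6 else 5)))
step 2: [if@0] ((8 * 2) + ((if false then 2 else 2) * (if true then 6 else 5)))
step 3: [delta@0] (16 + ((if false then 2 else 2) * (if true then 6 else 5)))
step 4: [if@1.0] (16 + (2 * (if true then 6 else 5)))

Answer: if at 1.0 : (if false then 2 else 2)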